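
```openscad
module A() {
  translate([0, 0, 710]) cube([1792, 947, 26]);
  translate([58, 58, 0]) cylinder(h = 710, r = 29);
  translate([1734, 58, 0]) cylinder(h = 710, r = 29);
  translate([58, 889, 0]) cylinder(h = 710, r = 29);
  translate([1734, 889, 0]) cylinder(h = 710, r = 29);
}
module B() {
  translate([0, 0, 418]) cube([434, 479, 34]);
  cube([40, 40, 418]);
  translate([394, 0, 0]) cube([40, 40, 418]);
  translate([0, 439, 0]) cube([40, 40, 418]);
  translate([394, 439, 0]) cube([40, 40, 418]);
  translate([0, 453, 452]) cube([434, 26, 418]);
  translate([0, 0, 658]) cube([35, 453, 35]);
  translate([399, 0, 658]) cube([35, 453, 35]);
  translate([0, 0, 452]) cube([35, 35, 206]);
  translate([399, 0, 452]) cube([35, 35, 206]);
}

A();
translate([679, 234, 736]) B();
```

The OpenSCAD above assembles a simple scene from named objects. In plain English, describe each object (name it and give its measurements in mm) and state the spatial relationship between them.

A is a rectangular dining table. The top is 1792×947×26 mm with its upper surface at z = 736 mm. It stands on four round legs of 58 mm diameter, each leg's bounding box inset 29 mm from the nearest pair of top edges, running from the floor to the underside of the top.

B is a chair: 434×479 mm seat, 34 mm thick, top at z = 452 mm, on four 40 mm square corner legs flush with the seat edges. A 26 mm thick backrest slab spans the full seat width, extending 418 mm above the seat top, its back face flush with the seat's +y edge. Two armrests of 35×35 mm section run along each side from the seat's front edge to the front of the backrest, top faces 241 mm above the seat top and outer faces flush with the seat's x-edges; a 35×35 mm post under the front of each armrest stands on the seat at the front corner.

The chair is on top of the table, centred.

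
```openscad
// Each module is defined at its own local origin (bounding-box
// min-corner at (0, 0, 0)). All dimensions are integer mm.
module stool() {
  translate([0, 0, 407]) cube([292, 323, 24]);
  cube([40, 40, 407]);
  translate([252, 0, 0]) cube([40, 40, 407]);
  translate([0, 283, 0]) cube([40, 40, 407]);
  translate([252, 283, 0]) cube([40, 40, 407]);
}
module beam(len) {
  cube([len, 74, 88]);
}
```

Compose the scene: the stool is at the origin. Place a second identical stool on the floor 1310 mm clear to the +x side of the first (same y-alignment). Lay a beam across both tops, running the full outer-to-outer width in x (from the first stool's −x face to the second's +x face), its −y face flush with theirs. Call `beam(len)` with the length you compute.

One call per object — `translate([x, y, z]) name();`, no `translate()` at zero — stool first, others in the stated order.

stool();
translate([1602, 0, 0]) stool();
translate([0, 0, 431]) beam(1894);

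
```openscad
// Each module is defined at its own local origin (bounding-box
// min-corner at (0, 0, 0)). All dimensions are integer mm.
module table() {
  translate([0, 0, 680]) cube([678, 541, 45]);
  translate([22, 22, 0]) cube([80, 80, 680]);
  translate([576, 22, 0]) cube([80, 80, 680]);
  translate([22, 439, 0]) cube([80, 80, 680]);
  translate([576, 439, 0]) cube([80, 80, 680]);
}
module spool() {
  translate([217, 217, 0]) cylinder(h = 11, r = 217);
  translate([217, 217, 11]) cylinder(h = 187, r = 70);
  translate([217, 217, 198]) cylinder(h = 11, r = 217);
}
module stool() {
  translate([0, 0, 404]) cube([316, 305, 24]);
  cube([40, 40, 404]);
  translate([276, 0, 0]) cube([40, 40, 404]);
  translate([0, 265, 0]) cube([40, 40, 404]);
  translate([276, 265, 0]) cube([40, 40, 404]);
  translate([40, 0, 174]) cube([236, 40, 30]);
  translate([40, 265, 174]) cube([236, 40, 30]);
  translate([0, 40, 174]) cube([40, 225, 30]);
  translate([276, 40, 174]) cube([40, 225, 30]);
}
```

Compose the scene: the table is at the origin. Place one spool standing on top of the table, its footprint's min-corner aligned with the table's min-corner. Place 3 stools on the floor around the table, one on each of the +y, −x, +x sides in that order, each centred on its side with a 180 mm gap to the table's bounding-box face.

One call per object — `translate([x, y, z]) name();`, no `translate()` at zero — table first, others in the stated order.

table();
translate([0, 0, 725]) spool();
translate([181, 721, 0]) stool();
translate([-496, 118, 0]) stool();
translate([858, 118, 0]) stool();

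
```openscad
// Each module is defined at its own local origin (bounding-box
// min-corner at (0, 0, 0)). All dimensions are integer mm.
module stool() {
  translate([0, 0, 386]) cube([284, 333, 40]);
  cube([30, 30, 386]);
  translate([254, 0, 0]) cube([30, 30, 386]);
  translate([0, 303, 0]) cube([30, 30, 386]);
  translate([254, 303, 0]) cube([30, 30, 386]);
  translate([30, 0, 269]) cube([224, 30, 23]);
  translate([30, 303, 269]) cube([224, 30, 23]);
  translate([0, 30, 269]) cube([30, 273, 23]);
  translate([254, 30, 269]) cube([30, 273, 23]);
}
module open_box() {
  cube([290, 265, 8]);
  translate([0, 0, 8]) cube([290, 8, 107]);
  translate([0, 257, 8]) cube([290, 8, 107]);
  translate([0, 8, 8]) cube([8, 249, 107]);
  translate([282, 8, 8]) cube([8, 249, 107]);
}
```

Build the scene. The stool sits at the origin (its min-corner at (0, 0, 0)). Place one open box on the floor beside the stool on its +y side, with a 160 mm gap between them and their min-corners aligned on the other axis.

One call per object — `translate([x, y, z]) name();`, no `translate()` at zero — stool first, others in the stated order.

stool();
translate([0, 493, 0]) open_box();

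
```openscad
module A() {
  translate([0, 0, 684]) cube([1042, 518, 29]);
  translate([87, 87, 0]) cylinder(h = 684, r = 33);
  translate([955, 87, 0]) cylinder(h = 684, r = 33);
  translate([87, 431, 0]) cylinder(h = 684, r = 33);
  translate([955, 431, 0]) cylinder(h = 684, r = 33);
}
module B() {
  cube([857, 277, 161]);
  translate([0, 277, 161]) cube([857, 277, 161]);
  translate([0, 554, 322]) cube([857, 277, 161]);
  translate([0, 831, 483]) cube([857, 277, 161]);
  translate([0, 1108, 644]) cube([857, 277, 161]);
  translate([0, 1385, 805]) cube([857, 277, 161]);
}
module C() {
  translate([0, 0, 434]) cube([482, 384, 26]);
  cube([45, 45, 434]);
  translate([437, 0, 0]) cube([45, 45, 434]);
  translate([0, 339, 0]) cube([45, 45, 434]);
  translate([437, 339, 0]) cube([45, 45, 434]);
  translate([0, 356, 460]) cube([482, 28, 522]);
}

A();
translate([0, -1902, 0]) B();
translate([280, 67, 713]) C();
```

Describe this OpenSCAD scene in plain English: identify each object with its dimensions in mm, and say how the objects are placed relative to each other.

A is a table: top 1042 mm (x) × 518 mm (y), 29 mm thick, upper face at z = 713 mm, on four round legs of 66 mm diameter, each leg's bounding box inset 54 mm from the nearest pair of top edges, running from z = 0 to the bottom of the top.

B is a run of 6 identical solid stair steps. Each tread is 857×277 mm and each step block is 161 mm high. Step 1 rests on the floor; step k is offset from step 1 by (k−1)×277 mm in y and (k−1)×161 mm in z.

C is a chair: 482×384 mm seat, 26 mm thick, top at z = 460 mm, on four 45 mm square corner legs flush with the seat edges. A 28 mm thick backrest slab spans the full seat width, extending 522 mm above the seat top, its back face flush with the seat's +y edge.

The staircase is on the floor beside the table on its −y side. The chair is on top of the table, centred.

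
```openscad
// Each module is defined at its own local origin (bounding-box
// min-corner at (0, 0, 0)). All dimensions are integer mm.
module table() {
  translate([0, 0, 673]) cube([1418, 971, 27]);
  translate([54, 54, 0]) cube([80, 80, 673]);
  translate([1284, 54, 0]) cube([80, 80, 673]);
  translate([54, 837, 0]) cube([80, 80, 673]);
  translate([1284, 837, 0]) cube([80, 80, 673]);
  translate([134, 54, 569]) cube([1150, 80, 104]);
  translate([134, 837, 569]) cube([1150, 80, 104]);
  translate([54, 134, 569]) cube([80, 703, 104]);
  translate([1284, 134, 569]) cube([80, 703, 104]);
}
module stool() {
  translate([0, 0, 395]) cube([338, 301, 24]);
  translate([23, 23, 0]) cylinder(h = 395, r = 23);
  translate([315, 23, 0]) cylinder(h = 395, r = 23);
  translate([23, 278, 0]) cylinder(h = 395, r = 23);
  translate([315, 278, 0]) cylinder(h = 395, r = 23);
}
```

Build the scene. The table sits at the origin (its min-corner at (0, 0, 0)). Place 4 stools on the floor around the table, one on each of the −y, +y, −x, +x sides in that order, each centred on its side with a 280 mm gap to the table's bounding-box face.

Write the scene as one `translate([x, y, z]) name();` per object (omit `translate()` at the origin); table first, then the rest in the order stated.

table();
translate([540, -581, 0]) stool();
translate([540, 1251, 0]) stool();
translate([-618, 335, 0]) stool();
translate([1698, 335, 0]) stool();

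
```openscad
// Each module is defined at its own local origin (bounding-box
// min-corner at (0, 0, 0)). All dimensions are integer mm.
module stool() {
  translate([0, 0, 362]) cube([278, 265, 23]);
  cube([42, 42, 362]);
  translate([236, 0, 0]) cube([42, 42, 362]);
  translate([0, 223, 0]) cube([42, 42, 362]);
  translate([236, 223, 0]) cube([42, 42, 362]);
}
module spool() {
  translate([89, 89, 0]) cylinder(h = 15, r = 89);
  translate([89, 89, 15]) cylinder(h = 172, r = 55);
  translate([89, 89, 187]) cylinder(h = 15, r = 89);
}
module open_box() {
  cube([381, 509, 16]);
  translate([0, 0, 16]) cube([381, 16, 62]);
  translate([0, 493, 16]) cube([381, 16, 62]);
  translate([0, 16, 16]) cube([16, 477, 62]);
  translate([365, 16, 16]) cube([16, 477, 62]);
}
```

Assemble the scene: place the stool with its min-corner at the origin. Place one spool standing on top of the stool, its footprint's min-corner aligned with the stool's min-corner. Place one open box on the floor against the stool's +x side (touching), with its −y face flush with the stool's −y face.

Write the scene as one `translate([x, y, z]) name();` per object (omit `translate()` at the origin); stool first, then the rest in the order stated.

stool();
translate([0, 0, 385]) spool();
translate([278, 0, 0]) open_box();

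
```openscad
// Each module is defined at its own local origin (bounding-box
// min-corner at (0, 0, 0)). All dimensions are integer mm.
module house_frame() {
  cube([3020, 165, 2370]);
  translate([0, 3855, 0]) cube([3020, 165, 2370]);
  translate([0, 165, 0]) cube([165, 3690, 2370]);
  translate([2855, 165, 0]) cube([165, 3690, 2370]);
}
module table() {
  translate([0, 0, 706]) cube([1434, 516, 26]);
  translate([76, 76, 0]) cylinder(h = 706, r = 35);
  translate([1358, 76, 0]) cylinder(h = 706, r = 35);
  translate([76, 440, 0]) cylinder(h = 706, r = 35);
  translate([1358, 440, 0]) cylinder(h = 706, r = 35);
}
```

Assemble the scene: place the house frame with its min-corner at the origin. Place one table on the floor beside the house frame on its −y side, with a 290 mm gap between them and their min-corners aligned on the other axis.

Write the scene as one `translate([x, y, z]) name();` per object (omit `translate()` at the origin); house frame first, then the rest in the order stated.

house_frame();
translate([0, -806, 0]) table();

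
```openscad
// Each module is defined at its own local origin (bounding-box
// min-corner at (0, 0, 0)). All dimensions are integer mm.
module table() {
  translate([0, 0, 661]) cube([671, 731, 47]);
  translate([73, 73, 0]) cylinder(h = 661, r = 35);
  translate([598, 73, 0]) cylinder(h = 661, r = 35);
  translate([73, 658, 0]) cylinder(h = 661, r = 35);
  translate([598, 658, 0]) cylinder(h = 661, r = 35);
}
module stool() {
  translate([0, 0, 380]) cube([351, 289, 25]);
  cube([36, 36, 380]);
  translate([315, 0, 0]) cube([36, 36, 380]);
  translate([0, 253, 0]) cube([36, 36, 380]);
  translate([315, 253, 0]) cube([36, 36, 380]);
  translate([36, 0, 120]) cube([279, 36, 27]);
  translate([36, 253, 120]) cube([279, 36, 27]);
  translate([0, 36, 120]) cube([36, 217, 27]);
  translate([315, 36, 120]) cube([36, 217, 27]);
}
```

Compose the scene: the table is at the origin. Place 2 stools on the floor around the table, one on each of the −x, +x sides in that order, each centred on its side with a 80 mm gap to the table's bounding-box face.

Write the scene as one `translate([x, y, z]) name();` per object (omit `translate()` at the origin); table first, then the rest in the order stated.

table();
translate([-431, 221, 0]) stool();
translate([751, 221, 0]) stool();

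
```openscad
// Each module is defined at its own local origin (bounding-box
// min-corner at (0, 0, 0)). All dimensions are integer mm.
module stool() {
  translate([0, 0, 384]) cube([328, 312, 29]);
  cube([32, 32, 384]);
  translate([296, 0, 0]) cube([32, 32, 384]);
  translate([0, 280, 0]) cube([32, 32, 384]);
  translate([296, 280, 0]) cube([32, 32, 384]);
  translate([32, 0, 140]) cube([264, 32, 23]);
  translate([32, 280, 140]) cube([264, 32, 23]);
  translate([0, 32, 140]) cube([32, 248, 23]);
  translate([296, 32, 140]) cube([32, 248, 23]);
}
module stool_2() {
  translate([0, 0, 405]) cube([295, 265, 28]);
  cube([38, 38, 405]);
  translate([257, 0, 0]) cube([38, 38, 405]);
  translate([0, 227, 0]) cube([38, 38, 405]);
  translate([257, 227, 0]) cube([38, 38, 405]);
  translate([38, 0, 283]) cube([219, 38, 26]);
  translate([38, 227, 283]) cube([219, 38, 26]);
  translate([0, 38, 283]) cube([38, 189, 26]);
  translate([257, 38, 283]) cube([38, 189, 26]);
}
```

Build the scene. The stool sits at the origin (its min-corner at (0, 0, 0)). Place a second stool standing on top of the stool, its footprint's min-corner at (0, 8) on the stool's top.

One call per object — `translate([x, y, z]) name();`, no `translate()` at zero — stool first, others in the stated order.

stool();
translate([0, 8, 413]) stool_2();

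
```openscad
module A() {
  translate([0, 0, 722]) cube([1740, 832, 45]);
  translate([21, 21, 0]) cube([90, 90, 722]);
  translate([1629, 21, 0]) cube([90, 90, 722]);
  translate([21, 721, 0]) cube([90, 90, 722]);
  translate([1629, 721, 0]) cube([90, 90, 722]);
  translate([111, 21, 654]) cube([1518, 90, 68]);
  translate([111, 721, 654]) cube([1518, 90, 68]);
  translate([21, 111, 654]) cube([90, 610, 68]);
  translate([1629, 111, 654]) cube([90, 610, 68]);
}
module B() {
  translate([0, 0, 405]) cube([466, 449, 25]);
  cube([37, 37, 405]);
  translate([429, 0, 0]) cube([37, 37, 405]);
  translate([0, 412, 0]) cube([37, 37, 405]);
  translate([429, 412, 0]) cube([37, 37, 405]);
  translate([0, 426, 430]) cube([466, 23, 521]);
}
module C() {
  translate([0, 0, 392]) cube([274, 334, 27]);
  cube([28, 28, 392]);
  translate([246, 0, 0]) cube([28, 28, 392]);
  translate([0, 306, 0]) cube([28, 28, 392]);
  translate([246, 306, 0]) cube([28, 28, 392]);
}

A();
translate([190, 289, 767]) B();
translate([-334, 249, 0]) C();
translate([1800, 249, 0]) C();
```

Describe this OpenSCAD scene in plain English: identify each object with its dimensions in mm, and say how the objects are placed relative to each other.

A is a table: top 1740 mm (x) × 832 mm (y), 45 mm thick, upper face at z = 767 mm, on four 90×90 mm square legs, each inset 21 mm from the nearest pair of top edges, running from z = 0 to the bottom of the top. Four apron rails, 90 mm thick and 68 mm tall, run between adjacent legs with their top edges flush with the underside of the top and their outer faces flush with the legs' outer faces.

B is a chair. The seat is a 466×449×25 mm slab with its top at z = 430 mm, on four 37×37 mm corner legs (flush with the seat edges, standing on z = 0). A flat backrest 23 mm thick, 521 mm tall, spans the full seat width and rises from the seat top along its +y edge, rear face flush with the rear of the seat.

C is a four-legged stool. The seat is a 274×334×27 mm slab whose top surface is at z = 419 mm; four square legs, each 28×28 mm in cross-section, run from the floor (z = 0) to the underside of the seat, each flush with a corner of the seat.

The chair is on top of the table. Two stools sit around the table at the −x, +x sides.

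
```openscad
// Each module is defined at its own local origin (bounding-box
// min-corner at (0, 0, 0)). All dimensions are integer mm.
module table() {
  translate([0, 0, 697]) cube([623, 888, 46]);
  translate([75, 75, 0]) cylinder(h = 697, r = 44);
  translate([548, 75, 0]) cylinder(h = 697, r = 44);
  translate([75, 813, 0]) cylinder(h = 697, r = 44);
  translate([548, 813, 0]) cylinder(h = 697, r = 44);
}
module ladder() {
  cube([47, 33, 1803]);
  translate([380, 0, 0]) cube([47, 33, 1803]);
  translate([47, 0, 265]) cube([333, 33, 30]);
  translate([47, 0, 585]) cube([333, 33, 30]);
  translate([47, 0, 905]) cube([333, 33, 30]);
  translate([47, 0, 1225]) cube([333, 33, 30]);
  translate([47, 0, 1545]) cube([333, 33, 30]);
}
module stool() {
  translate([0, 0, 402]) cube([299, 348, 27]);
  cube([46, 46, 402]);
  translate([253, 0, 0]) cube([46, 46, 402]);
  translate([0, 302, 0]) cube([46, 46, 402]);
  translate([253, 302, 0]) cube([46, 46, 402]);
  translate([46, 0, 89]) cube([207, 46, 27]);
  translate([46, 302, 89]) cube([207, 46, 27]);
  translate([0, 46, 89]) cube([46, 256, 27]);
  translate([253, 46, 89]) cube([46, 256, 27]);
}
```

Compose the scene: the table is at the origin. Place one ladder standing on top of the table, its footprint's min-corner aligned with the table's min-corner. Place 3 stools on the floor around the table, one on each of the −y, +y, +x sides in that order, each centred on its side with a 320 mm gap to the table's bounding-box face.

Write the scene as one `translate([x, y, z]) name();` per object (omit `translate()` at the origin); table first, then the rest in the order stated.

table();
translate([0, 0, 743]) ladder();
translate([162, -668, 0]) stool();
translate([162, 1208, 0]) stool();
translate([943, 270, 0]) stool();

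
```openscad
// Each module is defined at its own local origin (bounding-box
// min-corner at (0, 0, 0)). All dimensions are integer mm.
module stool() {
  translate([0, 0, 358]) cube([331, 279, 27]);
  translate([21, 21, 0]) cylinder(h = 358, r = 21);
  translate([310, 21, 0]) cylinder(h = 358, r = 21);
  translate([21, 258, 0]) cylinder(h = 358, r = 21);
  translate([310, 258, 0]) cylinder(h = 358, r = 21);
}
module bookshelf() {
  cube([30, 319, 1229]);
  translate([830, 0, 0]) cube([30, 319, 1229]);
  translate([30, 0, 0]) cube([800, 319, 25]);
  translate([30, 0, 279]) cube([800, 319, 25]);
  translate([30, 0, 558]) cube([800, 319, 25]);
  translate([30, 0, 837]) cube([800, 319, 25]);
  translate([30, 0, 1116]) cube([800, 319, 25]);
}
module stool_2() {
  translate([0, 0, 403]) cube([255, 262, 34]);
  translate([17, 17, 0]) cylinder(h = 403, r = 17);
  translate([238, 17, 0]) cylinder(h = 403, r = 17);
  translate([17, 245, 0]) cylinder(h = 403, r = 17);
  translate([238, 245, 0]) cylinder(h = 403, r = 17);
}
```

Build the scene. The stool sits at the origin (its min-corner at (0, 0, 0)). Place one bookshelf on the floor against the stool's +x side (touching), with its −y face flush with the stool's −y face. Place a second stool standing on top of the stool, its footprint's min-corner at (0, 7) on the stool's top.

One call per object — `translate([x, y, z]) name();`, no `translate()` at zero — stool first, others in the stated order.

stool();
translate([331, 0, 0]) bookshelf();
translate([0, 7, 385]) stool_2();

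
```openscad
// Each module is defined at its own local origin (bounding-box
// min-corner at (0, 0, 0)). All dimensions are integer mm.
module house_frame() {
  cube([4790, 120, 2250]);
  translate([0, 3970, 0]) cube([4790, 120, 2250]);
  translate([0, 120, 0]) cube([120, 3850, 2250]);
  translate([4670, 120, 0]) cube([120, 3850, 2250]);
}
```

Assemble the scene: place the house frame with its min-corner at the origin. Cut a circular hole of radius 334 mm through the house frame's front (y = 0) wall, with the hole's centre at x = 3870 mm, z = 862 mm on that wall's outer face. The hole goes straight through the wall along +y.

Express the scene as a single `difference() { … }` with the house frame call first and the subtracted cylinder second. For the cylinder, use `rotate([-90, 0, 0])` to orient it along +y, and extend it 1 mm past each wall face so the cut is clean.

difference() {
  house_frame();
  translate([3870, -1, 862]) rotate([-90, 0, 0]) cylinder(h = 122, r = 334);
}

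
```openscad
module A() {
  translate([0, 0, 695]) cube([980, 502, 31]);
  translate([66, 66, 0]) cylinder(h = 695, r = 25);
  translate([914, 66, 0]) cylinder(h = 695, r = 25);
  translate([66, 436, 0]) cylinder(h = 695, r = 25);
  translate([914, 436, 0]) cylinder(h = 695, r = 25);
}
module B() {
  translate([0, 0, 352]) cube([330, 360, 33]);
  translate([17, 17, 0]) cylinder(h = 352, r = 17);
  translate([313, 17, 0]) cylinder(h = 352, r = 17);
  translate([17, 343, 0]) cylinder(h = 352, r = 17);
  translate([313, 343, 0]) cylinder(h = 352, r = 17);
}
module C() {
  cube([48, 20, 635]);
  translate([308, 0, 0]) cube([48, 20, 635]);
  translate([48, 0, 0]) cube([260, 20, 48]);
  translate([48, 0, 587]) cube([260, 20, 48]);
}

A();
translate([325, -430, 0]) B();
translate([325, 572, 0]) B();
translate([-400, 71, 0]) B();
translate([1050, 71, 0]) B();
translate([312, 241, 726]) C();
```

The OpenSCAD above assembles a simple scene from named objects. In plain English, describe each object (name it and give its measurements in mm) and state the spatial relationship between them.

A is a table with a 980×502 mm rectangular top, 31 mm thick, top surface at z = 726 mm, supported by four round legs of 50 mm diameter, each leg's bounding box inset 41 mm from the nearest pair of top edges, running from the floor.

B is a simple wooden stool: a rectangular seat 330 mm (x) by 360 mm (y), 33 mm thick, top face at z = 385 mm, on four round legs, each 34 mm in diameter. The legs rest on z = 0, each leg's axis is inset half a diameter from the nearest pair of seat edges (so the leg's bounding box is flush with the corner).

C is a rectangular picture frame lying in the x–z plane (depth along y). The opening is 260 mm wide (x) by 539 mm tall (z), surrounded by a border 48 mm wide on all four sides. The frame is 20 mm deep and is made of two full-height vertical stiles with two horizontal rails fitted between them.

Four stools sit around the table at the −y, +y, −x, +x sides. The picture frame is on top of the table, centred.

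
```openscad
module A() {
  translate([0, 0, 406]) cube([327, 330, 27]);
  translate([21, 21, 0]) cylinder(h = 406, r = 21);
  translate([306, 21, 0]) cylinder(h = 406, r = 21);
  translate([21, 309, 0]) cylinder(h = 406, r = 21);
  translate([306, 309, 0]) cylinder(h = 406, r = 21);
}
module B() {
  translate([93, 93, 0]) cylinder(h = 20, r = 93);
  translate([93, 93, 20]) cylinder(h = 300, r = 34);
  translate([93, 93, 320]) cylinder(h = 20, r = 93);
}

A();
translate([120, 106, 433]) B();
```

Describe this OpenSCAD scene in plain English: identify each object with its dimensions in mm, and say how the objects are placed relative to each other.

A is a simple wooden stool: a rectangular seat 327 mm (x) by 330 mm (y), 27 mm thick, top face at z = 433 mm, on four round legs, each 42 mm in diameter. The legs rest on z = 0, each leg's axis is inset half a diameter from the nearest pair of seat edges (so the leg's bounding box is flush with the corner).

B is a spool: two coaxial disc flanges of radius 93 mm and thickness 20 mm, joined by a core cylinder of radius 34 mm and height 300 mm. The lower flange rests on z = 0 and the three cylinders share a vertical axis.

The spool is on top of the stool.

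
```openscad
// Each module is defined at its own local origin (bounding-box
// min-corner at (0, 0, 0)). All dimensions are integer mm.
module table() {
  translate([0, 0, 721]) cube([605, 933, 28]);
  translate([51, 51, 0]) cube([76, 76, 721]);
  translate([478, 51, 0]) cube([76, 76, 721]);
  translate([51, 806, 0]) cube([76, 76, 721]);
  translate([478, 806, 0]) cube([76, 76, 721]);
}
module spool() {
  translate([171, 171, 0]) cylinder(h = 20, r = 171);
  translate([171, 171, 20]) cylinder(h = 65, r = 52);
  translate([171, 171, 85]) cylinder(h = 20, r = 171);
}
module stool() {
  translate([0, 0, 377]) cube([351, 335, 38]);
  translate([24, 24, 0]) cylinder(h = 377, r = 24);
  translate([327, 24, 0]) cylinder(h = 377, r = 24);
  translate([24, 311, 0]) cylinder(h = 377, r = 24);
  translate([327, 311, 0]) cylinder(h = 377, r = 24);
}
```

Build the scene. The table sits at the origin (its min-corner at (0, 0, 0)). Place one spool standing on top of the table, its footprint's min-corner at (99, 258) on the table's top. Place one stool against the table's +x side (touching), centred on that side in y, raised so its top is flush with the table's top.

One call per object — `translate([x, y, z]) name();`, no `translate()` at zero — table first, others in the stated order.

table();
translate([99, 258, 749]) spool();
translate([605, 299, 334]) stool();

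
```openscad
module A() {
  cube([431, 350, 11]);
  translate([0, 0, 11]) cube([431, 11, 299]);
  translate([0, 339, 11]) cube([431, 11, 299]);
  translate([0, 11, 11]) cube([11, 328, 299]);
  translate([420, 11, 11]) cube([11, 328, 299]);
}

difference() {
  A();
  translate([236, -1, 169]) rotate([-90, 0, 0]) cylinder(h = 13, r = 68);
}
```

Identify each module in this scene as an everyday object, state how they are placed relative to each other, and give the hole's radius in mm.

The subtracted cylinder has r = 68 mm.

A is an open box. The open box has a circular hole through its front wall. The hole's radius is 68 mm.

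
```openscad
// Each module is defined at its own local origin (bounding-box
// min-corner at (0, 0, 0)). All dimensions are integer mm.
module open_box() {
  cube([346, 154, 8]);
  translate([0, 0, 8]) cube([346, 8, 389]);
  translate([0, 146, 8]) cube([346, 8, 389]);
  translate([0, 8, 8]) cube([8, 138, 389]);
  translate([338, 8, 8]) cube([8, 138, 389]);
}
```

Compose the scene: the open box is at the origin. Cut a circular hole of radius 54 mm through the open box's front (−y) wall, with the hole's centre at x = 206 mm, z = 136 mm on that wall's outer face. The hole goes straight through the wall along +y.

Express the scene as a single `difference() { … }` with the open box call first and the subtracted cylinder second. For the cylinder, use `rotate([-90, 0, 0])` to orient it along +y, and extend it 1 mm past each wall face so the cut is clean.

difference() {
  open_box();
  translate([206, -1, 136]) rotate([-90, 0, 0]) cylinder(h = 10, r = 54);
}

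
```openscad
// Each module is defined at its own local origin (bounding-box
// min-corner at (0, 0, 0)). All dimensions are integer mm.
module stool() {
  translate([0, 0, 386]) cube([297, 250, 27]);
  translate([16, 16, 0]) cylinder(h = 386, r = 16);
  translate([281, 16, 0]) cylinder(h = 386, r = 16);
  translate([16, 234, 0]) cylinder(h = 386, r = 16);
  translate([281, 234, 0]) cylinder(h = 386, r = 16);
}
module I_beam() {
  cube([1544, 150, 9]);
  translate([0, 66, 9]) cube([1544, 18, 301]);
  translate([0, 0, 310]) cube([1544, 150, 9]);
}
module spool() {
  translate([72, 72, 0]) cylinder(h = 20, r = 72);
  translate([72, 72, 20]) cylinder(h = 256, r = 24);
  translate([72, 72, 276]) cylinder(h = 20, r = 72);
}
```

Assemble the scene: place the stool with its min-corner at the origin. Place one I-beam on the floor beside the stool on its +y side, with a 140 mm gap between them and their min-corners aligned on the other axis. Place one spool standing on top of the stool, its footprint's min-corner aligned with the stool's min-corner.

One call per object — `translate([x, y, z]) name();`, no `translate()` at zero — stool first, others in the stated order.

stool();
translate([0, 390, 0]) I_beam();
translate([0, 0, 413]) spool();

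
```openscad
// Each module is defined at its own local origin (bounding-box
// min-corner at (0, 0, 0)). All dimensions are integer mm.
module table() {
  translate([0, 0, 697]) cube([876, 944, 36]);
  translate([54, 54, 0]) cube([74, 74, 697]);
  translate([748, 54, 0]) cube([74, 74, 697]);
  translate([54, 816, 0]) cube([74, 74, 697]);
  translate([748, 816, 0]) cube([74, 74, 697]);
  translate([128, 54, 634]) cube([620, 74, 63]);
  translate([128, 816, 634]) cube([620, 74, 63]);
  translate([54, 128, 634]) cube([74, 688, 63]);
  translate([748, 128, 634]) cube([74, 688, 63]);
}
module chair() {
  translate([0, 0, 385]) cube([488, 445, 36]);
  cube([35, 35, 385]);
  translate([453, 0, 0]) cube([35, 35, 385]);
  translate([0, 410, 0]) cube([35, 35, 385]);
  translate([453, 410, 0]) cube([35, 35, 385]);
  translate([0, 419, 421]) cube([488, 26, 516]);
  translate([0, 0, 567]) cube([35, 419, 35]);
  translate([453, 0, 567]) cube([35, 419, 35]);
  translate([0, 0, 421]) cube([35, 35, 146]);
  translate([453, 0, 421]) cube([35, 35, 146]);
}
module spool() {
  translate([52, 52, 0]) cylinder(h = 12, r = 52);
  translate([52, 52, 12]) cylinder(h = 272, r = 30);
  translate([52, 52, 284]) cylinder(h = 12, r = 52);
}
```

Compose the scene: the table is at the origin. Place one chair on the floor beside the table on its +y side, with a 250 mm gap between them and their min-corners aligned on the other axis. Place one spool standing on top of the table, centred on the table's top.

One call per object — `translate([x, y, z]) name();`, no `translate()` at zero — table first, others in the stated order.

table();
translate([0, 1194, 0]) chair();
translate([386, 420, 733]) spool();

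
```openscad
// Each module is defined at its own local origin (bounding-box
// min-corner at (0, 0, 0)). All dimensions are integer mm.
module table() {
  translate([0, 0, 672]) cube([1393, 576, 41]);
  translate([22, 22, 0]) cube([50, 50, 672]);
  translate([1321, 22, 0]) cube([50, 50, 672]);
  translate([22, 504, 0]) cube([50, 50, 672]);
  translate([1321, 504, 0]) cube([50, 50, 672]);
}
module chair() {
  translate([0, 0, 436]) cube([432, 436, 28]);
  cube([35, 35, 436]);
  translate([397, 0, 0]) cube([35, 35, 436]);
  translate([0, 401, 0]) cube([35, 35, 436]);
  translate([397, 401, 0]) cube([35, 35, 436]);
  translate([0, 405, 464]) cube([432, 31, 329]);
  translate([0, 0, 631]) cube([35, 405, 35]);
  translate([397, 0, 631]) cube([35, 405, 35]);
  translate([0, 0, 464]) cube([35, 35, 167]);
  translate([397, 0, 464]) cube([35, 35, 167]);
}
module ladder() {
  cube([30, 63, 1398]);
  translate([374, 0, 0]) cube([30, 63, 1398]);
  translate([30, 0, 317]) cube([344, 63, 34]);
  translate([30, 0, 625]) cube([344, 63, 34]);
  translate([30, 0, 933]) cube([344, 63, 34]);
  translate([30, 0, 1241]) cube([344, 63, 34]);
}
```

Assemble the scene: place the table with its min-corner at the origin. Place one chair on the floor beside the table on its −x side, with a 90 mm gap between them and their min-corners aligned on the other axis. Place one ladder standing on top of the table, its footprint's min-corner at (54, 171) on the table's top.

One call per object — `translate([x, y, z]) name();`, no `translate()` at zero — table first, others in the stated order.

table();
translate([-522, 0, 0]) chair();
translate([54, 171, 713]) ladder();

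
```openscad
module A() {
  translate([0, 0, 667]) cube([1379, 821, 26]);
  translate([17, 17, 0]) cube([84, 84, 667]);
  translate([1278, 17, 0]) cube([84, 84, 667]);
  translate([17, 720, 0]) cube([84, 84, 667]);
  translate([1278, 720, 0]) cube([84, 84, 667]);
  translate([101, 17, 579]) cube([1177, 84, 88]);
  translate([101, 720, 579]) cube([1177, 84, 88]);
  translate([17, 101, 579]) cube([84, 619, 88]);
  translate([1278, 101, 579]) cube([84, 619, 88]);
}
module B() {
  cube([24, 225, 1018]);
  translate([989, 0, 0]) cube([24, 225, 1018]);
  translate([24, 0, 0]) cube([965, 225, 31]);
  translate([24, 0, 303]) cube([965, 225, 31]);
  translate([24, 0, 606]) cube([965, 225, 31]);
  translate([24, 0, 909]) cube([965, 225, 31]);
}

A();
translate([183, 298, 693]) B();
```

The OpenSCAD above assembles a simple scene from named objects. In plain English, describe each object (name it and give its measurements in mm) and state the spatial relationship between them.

A is a table: top 1379 mm (x) × 821 mm (y), 26 mm thick, upper face at z = 693 mm, on four 84×84 mm square legs, each inset 17 mm from the nearest pair of top edges, running from z = 0 to the bottom of the top. Four apron rails, 84 mm thick and 88 mm tall, run between adjacent legs with their top edges flush with the underside of the top and their outer faces flush with the legs' outer faces.

B is a bookshelf 1013 mm wide overall, 225 mm deep and 1018 mm tall. The two sides are 24 mm thick vertical panels. 4 horizontal shelves of 31 mm thickness span between the inner faces of the sides; the lowest shelf sits on the floor and shelves are stacked with a clear vertical gap of 272 mm between each pair.

The bookshelf is on top of the table, centred.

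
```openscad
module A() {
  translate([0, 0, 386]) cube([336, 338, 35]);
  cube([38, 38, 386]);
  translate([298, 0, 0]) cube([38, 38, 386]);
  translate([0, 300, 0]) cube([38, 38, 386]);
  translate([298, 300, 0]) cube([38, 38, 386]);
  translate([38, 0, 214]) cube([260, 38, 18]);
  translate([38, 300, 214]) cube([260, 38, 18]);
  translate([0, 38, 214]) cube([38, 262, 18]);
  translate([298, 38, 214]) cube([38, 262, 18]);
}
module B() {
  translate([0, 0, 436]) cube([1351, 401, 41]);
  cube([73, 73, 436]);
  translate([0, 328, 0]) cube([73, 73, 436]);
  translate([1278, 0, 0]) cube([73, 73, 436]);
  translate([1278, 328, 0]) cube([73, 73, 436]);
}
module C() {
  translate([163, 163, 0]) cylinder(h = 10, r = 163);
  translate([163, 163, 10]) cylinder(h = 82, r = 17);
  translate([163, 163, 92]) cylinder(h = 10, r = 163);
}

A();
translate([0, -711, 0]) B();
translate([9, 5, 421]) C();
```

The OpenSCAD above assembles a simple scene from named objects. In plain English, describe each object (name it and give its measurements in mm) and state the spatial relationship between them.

A is a four-legged stool. The seat is a 336×338×35 mm slab whose top surface is at z = 421 mm; four square legs, each 38×38 mm in cross-section, run from the floor (z = 0) to the underside of the seat, each flush with a corner of the seat. Four stretchers, 38 mm wide and 18 mm tall, connect adjacent legs with their undersides at z = 214 mm, each running between the inner faces of the legs it joins and aligned with the legs' outer faces on the other axis.

B is a bench: a 1351×401 mm seat slab, 41 mm thick, top at z = 477 mm, on four 73×73 mm square legs flush with the seat corners and standing on z = 0.

C is a spool: two coaxial disc flanges of radius 163 mm and thickness 10 mm, joined by a core cylinder of radius 17 mm and height 82 mm. The lower flange rests on z = 0 and the three cylinders share a vertical axis.

The bench is on the floor beside the stool on its −y side. The spool is on top of the stool.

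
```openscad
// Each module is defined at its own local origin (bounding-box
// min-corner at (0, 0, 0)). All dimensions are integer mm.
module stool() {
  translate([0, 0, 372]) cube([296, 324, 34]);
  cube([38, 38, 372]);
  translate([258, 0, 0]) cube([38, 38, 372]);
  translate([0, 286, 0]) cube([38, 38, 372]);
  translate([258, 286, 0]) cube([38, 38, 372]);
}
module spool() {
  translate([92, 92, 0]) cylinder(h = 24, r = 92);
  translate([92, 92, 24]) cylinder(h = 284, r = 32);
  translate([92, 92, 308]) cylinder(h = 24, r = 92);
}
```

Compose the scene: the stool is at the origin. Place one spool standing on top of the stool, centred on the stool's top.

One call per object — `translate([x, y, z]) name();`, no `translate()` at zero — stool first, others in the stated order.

stool();
translate([56, 70, 406]) spool();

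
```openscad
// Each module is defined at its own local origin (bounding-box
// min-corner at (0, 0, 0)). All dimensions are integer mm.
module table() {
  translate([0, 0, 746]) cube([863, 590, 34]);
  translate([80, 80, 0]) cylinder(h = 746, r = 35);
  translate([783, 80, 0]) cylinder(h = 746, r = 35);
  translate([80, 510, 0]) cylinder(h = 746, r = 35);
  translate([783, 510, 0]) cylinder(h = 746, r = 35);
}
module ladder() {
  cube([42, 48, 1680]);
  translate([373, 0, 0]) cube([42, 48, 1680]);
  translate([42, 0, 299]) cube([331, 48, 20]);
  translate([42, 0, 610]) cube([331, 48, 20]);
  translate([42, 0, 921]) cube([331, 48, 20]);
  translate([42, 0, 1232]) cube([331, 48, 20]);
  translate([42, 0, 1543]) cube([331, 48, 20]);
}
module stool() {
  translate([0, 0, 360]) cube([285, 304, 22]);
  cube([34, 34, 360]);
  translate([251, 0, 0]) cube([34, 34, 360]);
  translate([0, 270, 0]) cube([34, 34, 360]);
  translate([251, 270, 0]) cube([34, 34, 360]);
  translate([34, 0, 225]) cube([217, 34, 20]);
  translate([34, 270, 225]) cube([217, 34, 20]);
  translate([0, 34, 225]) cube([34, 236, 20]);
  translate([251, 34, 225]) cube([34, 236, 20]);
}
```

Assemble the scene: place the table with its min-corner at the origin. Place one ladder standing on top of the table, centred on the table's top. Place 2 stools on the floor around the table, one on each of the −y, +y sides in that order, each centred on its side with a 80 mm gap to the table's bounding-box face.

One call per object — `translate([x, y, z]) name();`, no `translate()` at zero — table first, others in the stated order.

table();
translate([224, 271, 780]) ladder();
translate([289, -384, 0]) stool();
translate([289, 670, 0]) stool();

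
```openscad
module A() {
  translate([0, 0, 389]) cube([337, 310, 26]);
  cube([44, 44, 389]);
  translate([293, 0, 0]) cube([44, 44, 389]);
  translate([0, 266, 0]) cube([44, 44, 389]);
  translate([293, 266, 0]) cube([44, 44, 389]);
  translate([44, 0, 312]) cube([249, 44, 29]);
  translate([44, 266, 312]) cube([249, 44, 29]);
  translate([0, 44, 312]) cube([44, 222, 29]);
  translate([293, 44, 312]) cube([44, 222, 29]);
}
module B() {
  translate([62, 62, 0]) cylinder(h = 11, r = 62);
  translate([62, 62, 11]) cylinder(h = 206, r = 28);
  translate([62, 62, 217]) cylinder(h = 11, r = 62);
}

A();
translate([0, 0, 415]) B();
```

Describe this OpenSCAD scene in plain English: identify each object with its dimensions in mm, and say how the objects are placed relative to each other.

A is a four-legged stool. The seat is 337×310 mm, 26 mm thick, top at z = 415 mm. It stands on four square legs, each 44×44 mm in cross-section, from z = 0 to the seat underside, each flush with a corner of the seat. Four stretchers, 44 mm wide and 29 mm tall, connect adjacent legs with their undersides at z = 312 mm, each running between the inner faces of the legs it joins and aligned with the legs' outer faces on the other axis.

B is a spool: two coaxial disc flanges of radius 62 mm and thickness 11 mm, joined by a core cylinder of radius 28 mm and height 206 mm. The lower flange rests on z = 0 and the three cylinders share a vertical axis.

The spool is on top of the stool.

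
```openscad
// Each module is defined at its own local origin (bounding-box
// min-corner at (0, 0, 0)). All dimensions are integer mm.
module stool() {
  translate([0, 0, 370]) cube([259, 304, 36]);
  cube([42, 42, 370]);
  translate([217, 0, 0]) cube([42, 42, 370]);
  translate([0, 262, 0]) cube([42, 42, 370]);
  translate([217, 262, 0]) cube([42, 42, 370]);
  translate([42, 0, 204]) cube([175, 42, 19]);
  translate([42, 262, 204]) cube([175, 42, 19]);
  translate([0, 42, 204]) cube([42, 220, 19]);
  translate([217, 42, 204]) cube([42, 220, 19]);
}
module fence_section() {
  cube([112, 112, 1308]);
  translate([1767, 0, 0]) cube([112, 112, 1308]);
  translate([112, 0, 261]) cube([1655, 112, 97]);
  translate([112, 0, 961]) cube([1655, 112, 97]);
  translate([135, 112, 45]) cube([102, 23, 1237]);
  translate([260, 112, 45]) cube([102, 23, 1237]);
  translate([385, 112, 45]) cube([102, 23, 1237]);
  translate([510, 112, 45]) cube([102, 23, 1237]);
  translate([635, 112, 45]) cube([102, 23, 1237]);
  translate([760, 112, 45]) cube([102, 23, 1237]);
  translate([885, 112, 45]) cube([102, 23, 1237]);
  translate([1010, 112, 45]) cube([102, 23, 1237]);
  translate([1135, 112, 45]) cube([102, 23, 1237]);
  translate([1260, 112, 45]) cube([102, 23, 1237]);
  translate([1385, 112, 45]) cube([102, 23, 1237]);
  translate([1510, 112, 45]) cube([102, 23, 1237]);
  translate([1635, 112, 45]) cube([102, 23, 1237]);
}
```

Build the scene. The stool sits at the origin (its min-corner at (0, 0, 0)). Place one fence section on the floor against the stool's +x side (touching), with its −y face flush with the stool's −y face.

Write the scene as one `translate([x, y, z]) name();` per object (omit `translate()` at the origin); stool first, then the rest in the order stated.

stool();
translate([259, 0, 0]) fence_section();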